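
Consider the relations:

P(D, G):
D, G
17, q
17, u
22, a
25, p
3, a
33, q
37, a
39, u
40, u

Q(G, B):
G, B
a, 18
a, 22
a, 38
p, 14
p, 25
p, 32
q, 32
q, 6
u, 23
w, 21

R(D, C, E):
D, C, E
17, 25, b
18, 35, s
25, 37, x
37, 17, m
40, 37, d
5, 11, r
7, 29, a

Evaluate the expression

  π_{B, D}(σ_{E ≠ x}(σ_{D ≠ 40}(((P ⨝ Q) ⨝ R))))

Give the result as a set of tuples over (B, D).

{(18, 37), (22, 37), (23, 17), (32, 17), (38, 37), (6, 17)}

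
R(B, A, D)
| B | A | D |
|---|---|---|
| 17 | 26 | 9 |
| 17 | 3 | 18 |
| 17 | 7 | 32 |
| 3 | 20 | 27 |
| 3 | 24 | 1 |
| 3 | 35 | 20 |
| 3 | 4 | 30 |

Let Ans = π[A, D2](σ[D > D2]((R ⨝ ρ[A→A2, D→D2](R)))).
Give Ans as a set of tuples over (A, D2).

{(20, 1), (20, 20), (3, 9), (35, 1), (4, 1), (4, 20), (4, 27), (7, 18), (7, 9)}

ρ[A→A2, D→D2]: schema becomes (B, A2, D2); tuples unchanged.
R ⋈ ρ[A→A2, D→D2](R) (natural join on B): {(17, 26, 9, 26, 9), (17, 26, 9, 3, 18), (17, 26, 9, 7, 32), (17, 3, 18, 26, 9), (17, 3, 18, 3, 18), (17, 3, 18, 7, 32), (17, 7, 32, 26, 9), (17, 7, 32, 3, 18), (17, 7, 32, 7, 32), (3, 20, 27, 20, 27), (3, 20, 27, 24, 1), (3, 20, 27, 35, 20), (3, 20, 27, 4, 30), (3, 24, 1, 20, 27), (3, 24, 1, 24, 1), (3, 24, 1, 35, 20), (3, 24, 1, 4, 30), (3, 35, 20, 20, 27), (3, 35, 20, 24, 1), (3, 35, 20, 35, 20), (3, 35, 20, 4, 30), (3, 4, 30, 20, 27), (3, 4, 30, 24, 1), (3, 4, 30, 35, 20), (3, 4, 30, 4, 30)}
Selection D > D2: {(17, 3, 18, 26, 9), (17, 7, 32, 26, 9), (17, 7, 32, 3, 18), (3, 20, 27, 24, 1), (3, 20, 27, 35, 20), (3, 35, 20, 24, 1), (3, 4, 30, 20, 27), (3, 4, 30, 24, 1), (3, 4, 30, 35, 20)}
π[A, D2]: project onto (A, D2) → {(20, 1), (20, 20), (3, 9), (35, 1), (4, 1), (4, 20), (4, 27), (7, 18), (7, 9)}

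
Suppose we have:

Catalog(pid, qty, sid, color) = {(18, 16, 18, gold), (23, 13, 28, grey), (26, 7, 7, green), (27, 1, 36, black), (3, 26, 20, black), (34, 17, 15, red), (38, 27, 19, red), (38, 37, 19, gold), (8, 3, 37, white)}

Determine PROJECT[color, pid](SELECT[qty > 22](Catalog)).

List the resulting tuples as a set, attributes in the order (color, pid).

Selection qty > 22: {(3, 26, 20, black), (38, 27, 19, red), (38, 37, 19, gold)}
Keep only column(s) color, pid: {(black, 3), (gold, 38), (red, 38)}

{(black, 3), (gold, 38), (red, 38)}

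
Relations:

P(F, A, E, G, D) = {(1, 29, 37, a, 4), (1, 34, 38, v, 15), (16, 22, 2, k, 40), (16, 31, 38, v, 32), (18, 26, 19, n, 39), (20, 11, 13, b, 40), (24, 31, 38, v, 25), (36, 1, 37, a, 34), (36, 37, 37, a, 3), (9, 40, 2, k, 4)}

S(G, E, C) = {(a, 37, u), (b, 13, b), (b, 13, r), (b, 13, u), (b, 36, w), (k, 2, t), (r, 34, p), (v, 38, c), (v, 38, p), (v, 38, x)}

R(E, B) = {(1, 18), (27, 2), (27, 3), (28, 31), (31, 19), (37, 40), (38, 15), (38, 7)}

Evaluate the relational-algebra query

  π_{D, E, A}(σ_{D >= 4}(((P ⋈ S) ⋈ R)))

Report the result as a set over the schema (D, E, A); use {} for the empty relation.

{(15, 38, 34), (25, 38, 31), (32, 38, 31), (34, 37, 1), (4, 37, 29)}

Natural join on E, G: {(1, 29, 37, a, 4, u), (1, 34, 38, v, 15, c), (1, 34, 38, v, 15, p), (1, 34, 38, v, 15, x), (16, 22, 2, k, 40, t), (16, 31, 38, v, 32, c), (16, 31, 38, v, 32, p), (16, 31, 38, v, 32, x), (20, 11, 13, b, 40, b), (20, 11, 13, b, 40, r), (20, 11, 13, b, 40, u), (24, 31, 38, v, 25, c), (24, 31, 38, v, 25, p), (24, 31, 38, v, 25, x), (36, 1, 37, a, 34, u), (36, 37, 37, a, 3, u), (9, 40, 2, k, 4, t)}
Natural join on E: {(1, 29, 37, a, 4, u, 40), (1, 34, 38, v, 15, c, 15), (1, 34, 38, v, 15, c, 7), (1, 34, 38, v, 15, p, 15), (1, 34, 38, v, 15, p, 7), (1, 34, 38, v, 15, x, 15), (1, 34, 38, v, 15, x, 7), (16, 31, 38, v, 32, c, 15), (16, 31, 38, v, 32, c, 7), (16, 31, 38, v, 32, p, 15), (16, 31, 38, v, 32, p, 7), (16, 31, 38, v, 32, x, 15), (16, 31, 38, v, 32, x, 7), (24, 31, 38, v, 25, c, 15), (24, 31, 38, v, 25, c, 7), (24, 31, 38, v, 25, p, 15), (24, 31, 38, v, 25, p, 7), (24, 31, 38, v, 25, x, 15), (24, 31, 38, v, 25, x, 7), (36, 1, 37, a, 34, u, 40), (36, 37, 37, a, 3, u, 40)}
σ[D >= 4]: keep tuples satisfying D >= 4 → {(1, 29, 37, a, 4, u, 40), (1, 34, 38, v, 15, c, 15), (1, 34, 38, v, 15, c, 7), (1, 34, 38, v, 15, p, 15), (1, 34, 38, v, 15, p, 7), (1, 34, 38, v, 15, x, 15), (1, 34, 38, v, 15, x, 7), (16, 31, 38, v, 32, c, 15), (16, 31, 38, v, 32, c, 7), (16, 31, 38, v, 32, p, 15), (16, 31, 38, v, 32, p, 7), (16, 31, 38, v, 32, x, 15), (16, 31, 38, v, 32, x, 7), (24, 31, 38, v, 25, c, 15), (24, 31, 38, v, 25, c, 7), (24, 31, 38, v, 25, p, 15), (24, 31, 38, v, 25, p, 7), (24, 31, 38, v, 25, x, 15), (24, 31, 38, v, 25, x, 7), (36, 1, 37, a, 34, u, 40)}
π[D, E, A]: project onto (D, E, A) (15 duplicate(s) eliminated) → {(15, 38, 34), (25, 38, 31), (32, 38, 31), (34, 37, 1), (4, 37, 29)}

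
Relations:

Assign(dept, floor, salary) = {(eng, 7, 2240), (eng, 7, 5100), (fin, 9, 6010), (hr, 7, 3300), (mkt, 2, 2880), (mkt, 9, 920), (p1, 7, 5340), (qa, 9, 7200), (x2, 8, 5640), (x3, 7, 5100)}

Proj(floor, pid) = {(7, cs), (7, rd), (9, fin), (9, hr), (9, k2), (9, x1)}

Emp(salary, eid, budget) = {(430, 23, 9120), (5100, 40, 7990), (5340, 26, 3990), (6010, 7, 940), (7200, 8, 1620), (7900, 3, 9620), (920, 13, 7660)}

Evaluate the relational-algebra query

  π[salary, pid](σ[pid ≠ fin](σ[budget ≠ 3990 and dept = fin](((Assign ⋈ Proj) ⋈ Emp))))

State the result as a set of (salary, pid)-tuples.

{(6010, hr), (6010, k2), (6010, x1)}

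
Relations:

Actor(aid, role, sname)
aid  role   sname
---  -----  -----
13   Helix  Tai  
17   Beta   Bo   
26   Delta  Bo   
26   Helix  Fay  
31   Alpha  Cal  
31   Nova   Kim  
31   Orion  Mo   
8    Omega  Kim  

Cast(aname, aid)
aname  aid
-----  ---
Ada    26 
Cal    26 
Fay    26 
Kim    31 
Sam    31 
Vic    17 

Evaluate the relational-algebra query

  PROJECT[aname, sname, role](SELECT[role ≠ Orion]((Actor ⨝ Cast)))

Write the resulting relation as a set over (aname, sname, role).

{(Ada, Bo, Delta), (Ada, Fay, Helix), (Cal, Bo, Delta), (Cal, Fay, Helix), (Fay, Bo, Delta), (Fay, Fay, Helix), (Kim, Cal, Alpha), (Kim, Kim, Nova), (Sam, Cal, Alpha), (Sam, Kim, Nova), (Vic, Bo, Beta)}

Natural join on aid: {(17, Beta, Bo, Vic), (26, Delta, Bo, Ada), (26, Delta, Bo, Cal), (26, Delta, Bo, Fay), (26, Helix, Fay, Ada), (26, Helix, Fay, Cal), (26, Helix, Fay, Fay), (31, Alpha, Cal, Kim), (31, Alpha, Cal, Sam), (31, Nova, Kim, Kim), (31, Nova, Kim, Sam), (31, Orion, Mo, Kim), (31, Orion, Mo, Sam)}
Apply σ_{role ≠ Orion}; surviving tuples: {(17, Beta, Bo, Vic), (26, Delta, Bo, Ada), (26, Delta, Bo, Cal), (26, Delta, Bo, Fay), (26, Helix, Fay, Ada), (26, Helix, Fay, Cal), (26, Helix, Fay, Fay), (31, Alpha, Cal, Kim), (31, Alpha, Cal, Sam), (31, Nova, Kim, Kim), (31, Nova, Kim, Sam)}
Keep only column(s) aname, sname, role: {(Ada, Bo, Delta), (Ada, Fay, Helix), (Cal, Bo, Delta), (Cal, Fay, Helix), (Fay, Bo, Delta), (Fay, Fay, Helix), (Kim, Cal, Alpha), (Kim, Kim, Nova), (Sam, Cal, Alpha), (Sam, Kim, Nova), (Vic, Bo, Beta)}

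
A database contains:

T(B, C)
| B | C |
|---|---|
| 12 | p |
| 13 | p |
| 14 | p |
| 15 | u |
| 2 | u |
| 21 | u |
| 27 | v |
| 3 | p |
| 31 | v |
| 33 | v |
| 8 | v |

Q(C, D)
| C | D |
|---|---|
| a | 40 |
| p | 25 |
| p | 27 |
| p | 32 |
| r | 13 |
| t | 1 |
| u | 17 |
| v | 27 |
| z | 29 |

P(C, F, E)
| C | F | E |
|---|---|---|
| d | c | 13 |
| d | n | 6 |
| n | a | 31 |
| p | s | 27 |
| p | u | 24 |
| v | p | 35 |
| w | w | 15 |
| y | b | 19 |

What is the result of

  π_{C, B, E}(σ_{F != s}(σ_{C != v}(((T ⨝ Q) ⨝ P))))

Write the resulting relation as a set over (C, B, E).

{(p, 12, 24), (p, 13, 24), (p, 14, 24), (p, 3, 24)}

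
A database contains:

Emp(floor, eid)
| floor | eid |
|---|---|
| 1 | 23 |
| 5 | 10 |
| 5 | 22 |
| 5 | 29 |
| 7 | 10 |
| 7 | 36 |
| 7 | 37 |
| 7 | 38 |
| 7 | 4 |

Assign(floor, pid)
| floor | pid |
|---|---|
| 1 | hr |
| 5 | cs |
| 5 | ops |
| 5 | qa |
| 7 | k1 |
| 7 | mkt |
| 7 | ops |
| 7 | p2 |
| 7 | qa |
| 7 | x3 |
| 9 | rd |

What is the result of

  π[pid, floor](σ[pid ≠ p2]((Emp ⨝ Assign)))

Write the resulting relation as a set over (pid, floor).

Emp ⋈ Assign (natural join on floor): {(1, 23, hr), (5, 10, cs), (5, 10, ops), (5, 10, qa), (5, 22, cs), (5, 22, ops), (5, 22, qa), (5, 29, cs), (5, 29, ops), (5, 29, qa), (7, 10, k1), (7, 10, mkt), (7, 10, ops), (7, 10, p2), (7, 10, qa), (7, 10, x3), (7, 36, k1), (7, 36, mkt), (7, 36, ops), (7, 36, p2), (7, 36, qa), (7, 36, x3), (7, 37, k1), (7, 37, mkt), (7, 37, ops), (7, 37, p2), (7, 37, qa), (7, 37, x3), (7, 38, k1), (7, 38, mkt), (7, 38, ops), (7, 38, p2), (7, 38, qa), (7, 38, x3), (7, 4, k1), (7, 4, mkt), (7, 4, ops), (7, 4, p2), (7, 4, qa), (7, 4, x3)}
Apply σ_{pid ≠ p2}; surviving tuples: {(1, 23, hr), (5, 10, cs), (5, 10, ops), (5, 10, qa), (5, 22, cs), (5, 22, ops), (5, 22, qa), (5, 29, cs), (5, 29, ops), (5, 29, qa), (7, 10, k1), (7, 10, mkt), (7, 10, ops), (7, 10, qa), (7, 10, x3), (7, 36, k1), (7, 36, mkt), (7, 36, ops), (7, 36, qa), (7, 36, x3), (7, 37, k1), (7, 37, mkt), (7, 37, ops), (7, 37, qa), (7, 37, x3), (7, 38, k1), (7, 38, mkt), (7, 38, ops), (7, 38, qa), (7, 38, x3), (7, 4, k1), (7, 4, mkt), (7, 4, ops), (7, 4, qa), (7, 4, x3)}
π[pid, floor]: project onto (pid, floor) (26 duplicate(s) eliminated) → {(cs, 5), (hr, 1), (k1, 7), (mkt, 7), (ops, 5), (ops, 7), (qa, 5), (qa, 7), (x3, 7)}

{(cs, 5), (hr, 1), (k1, 7), (mkt, 7), (ops, 5), (ops, 7), (qa, 5), (qa, 7), (x3, 7)}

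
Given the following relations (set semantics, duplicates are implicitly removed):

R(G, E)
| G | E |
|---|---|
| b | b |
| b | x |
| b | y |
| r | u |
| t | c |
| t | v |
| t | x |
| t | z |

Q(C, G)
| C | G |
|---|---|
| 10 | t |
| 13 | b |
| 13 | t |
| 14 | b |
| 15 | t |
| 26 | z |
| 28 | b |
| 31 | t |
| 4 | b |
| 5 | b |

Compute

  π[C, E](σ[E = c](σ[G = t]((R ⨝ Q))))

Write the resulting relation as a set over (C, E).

{(10, c), (13, c), (15, c), (31, c)}

Joining R and Q on G yields {(b, b, 13), (b, b, 14), (b, b, 28), (b, b, 4), (b, b, 5), (b, x, 13), (b, x, 14), (b, x, 28), (b, x, 4), (b, x, 5), (b, y, 13), (b, y, 14), (b, y, 28), (b, y, 4), (b, y, 5), (t, c, 10), (t, c, 13), (t, c, 15), (t, c, 31), (t, v, 10), (t, v, 13), (t, v, 15), (t, v, 31), (t, x, 10), (t, x, 13), (t, x, 15), (t, x, 31), (t, z, 10), (t, z, 13), (t, z, 15), (t, z, 31)}.
Filtering on G = t leaves {(t, c, 10), (t, c, 13), (t, c, 15), (t, c, 31), (t, v, 10), (t, v, 13), (t, v, 15), (t, v, 31), (t, x, 10), (t, x, 13), (t, x, 15), (t, x, 31), (t, z, 10), (t, z, 13), (t, z, 15), (t, z, 31)}.
Filtering on E = c leaves {(t, c, 10), (t, c, 13), (t, c, 15), (t, c, 31)}.
Keep only column(s) C, E: {(10, c), (13, c), (15, c), (31, c)}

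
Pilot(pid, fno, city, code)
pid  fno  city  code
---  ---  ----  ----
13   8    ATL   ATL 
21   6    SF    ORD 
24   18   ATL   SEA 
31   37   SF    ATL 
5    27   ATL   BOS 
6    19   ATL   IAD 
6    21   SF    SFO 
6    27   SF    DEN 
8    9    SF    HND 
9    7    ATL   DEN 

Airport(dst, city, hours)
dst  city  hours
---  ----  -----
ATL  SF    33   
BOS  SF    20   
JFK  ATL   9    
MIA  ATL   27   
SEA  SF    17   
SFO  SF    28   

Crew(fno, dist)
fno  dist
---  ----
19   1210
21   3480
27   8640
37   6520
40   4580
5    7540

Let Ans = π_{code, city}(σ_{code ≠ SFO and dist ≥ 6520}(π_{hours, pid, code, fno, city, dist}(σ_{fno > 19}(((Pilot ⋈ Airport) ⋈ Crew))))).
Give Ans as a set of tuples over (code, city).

Natural join on city: {(13, 8, ATL, ATL, JFK, 9), (13, 8, ATL, ATL, MIA, 27), (21, 6, SF, ORD, ATL, 33), (21, 6, SF, ORD, BOS, 20), (21, 6, SF, ORD, SEA, 17), (21, 6, SF, ORD, SFO, 28), (24, 18, ATL, SEA, JFK, 9), (24, 18, ATL, SEA, MIA, 27), (31, 37, SF, ATL, ATL, 33), (31, 37, SF, ATL, BOS, 20), (31, 37, SF, ATL, SEA, 17), (31, 37, SF, ATL, SFO, 28), (5, 27, ATL, BOS, JFK, 9), (5, 27, ATL, BOS, MIA, 27), (6, 19, ATL, IAD, JFK, 9), (6, 19, ATL, IAD, MIA, 27), (6, 21, SF, SFO, ATL, 33), (6, 21, SF, SFO, BOS, 20), (6, 21, SF, SFO, SEA, 17), (6, 21, SF, SFO, SFO, 28), (6, 27, SF, DEN, ATL, 33), (6, 27, SF, DEN, BOS, 20), (6, 27, SF, DEN, SEA, 17), (6, 27, SF, DEN, SFO, 28), (8, 9, SF, HND, ATL, 33), (8, 9, SF, HND, BOS, 20), (8, 9, SF, HND, SEA, 17), (8, 9, SF, HND, SFO, 28), (9, 7, ATL, DEN, JFK, 9), (9, 7, ATL, DEN, MIA, 27)}
Natural join on fno: {(31, 37, SF, ATL, ATL, 33, 6520), (31, 37, SF, ATL, BOS, 20, 6520), (31, 37, SF, ATL, SEA, 17, 6520), (31, 37, SF, ATL, SFO, 28, 6520), (5, 27, ATL, BOS, JFK, 9, 8640), (5, 27, ATL, BOS, MIA, 27, 8640), (6, 19, ATL, IAD, JFK, 9, 1210), (6, 19, ATL, IAD, MIA, 27, 1210), (6, 21, SF, SFO, ATL, 33, 3480), (6, 21, SF, SFO, BOS, 20, 3480), (6, 21, SF, SFO, SEA, 17, 3480), (6, 21, SF, SFO, SFO, 28, 3480), (6, 27, SF, DEN, ATL, 33, 8640), (6, 27, SF, DEN, BOS, 20, 8640), (6, 27, SF, DEN, SEA, 17, 8640), (6, 27, SF, DEN, SFO, 28, 8640)}
Apply σ_{fno > 19}; surviving tuples: {(31, 37, SF, ATL, ATL, 33, 6520), (31, 37, SF, ATL, BOS, 20, 6520), (31, 37, SF, ATL, SEA, 17, 6520), (31, 37, SF, ATL, SFO, 28, 6520), (5, 27, ATL, BOS, JFK, 9, 8640), (5, 27, ATL, BOS, MIA, 27, 8640), (6, 21, SF, SFO, ATL, 33, 3480), (6, 21, SF, SFO, BOS, 20, 3480), (6, 21, SF, SFO, SEA, 17, 3480), (6, 21, SF, SFO, SFO, 28, 3480), (6, 27, SF, DEN, ATL, 33, 8640), (6, 27, SF, DEN, BOS, 20, 8640), (6, 27, SF, DEN, SEA, 17, 8640), (6, 27, SF, DEN, SFO, 28, 8640)}
Projecting to hours, pid, code, fno, city, dist: {(17, 31, ATL, 37, SF, 6520), (17, 6, DEN, 27, SF, 8640), (17, 6, SFO, 21, SF, 3480), (20, 31, ATL, 37, SF, 6520), (20, 6, DEN, 27, SF, 8640), (20, 6, SFO, 21, SF, 3480), (27, 5, BOS, 27, ATL, 8640), (28, 31, ATL, 37, SF, 6520), (28, 6, DEN, 27, SF, 8640), (28, 6, SFO, 21, SF, 3480), (33, 31, ATL, 37, SF, 6520), (33, 6, DEN, 27, SF, 8640), (33, 6, SFO, 21, SF, 3480), (9, 5, BOS, 27, ATL, 8640)}
Apply σ_{code ≠ SFO and dist ≥ 6520}; surviving tuples: {(17, 31, ATL, 37, SF, 6520), (17, 6, DEN, 27, SF, 8640), (20, 31, ATL, 37, SF, 6520), (20, 6, DEN, 27, SF, 8640), (27, 5, BOS, 27, ATL, 8640), (28, 31, ATL, 37, SF, 6520), (28, 6, DEN, 27, SF, 8640), (33, 31, ATL, 37, SF, 6520), (33, 6, DEN, 27, SF, 8640), (9, 5, BOS, 27, ATL, 8640)}
Projecting to code, city (7 duplicate(s) eliminated): {(ATL, SF), (BOS, ATL), (DEN, SF)}

{(ATL, SF), (BOS, ATL), (DEN, SF)}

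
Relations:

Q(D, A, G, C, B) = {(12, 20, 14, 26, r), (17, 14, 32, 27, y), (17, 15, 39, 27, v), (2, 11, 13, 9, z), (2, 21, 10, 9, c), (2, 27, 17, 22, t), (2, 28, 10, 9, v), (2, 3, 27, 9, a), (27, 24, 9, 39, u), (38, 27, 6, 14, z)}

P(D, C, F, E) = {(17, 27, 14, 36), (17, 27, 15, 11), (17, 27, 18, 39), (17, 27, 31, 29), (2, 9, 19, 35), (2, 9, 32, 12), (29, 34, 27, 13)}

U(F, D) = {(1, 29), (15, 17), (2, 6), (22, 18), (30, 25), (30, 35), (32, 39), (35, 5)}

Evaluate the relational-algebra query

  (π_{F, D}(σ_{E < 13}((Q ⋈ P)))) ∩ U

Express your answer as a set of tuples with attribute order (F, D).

{(15, 17)}

Q ⋈ P (natural join on D, C): {(17, 14, 32, 27, y, 14, 36), (17, 14, 32, 27, y, 15, 11), (17, 14, 32, 27, y, 18, 39), (17, 14, 32, 27, y, 31, 29), (17, 15, 39, 27, v, 14, 36), (17, 15, 39, 27, v, 15, 11), (17, 15, 39, 27, v, 18, 39), (17, 15, 39, 27, v, 31, 29), (2, 11, 13, 9, z, 19, 35), (2, 11, 13, 9, z, 32, 12), (2, 21, 10, 9, c, 19, 35), (2, 21, 10, 9, c, 32, 12), (2, 28, 10, 9, v, 19, 35), (2, 28, 10, 9, v, 32, 12), (2, 3, 27, 9, a, 19, 35), (2, 3, 27, 9, a, 32, 12)}
σ[E < 13]: keep tuples satisfying E < 13 → {(17, 14, 32, 27, y, 15, 11), (17, 15, 39, 27, v, 15, 11), (2, 11, 13, 9, z, 32, 12), (2, 21, 10, 9, c, 32, 12), (2, 28, 10, 9, v, 32, 12), (2, 3, 27, 9, a, 32, 12)}
Keep only column(s) F, D (4 duplicate(s) eliminated): {(15, 17), (32, 2)}
Set intersection of the two operands is {(15, 17)}.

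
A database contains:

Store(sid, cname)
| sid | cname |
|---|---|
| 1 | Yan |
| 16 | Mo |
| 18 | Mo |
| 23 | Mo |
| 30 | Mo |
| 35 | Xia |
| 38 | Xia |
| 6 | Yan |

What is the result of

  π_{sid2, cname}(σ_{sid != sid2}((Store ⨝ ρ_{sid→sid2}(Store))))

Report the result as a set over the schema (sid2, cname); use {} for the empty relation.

{(1, Yan), (16, Mo), (18, Mo), (23, Mo), (30, Mo), (35, Xia), (38, Xia), (6, Yan)}

ρ[sid→sid2]: schema becomes (sid2, cname); tuples unchanged.
Joining Store and ρ_{sid→sid2}(Store) on cname yields {(1, Yan, 1), (1, Yan, 6), (16, Mo, 16), (16, Mo, 18), (16, Mo, 23), (16, Mo, 30), (18, Mo, 16), (18, Mo, 18), (18, Mo, 23), (18, Mo, 30), (23, Mo, 16), (23, Mo, 18), (23, Mo, 23), (23, Mo, 30), (30, Mo, 16), (30, Mo, 18), (30, Mo, 23), (30, Mo, 30), (35, Xia, 35), (35, Xia, 38), (38, Xia, 35), (38, Xia, 38), (6, Yan, 1), (6, Yan, 6)}.
Filtering on sid != sid2 leaves {(1, Yan, 6), (16, Mo, 18), (16, Mo, 23), (16, Mo, 30), (18, Mo, 16), (18, Mo, 23), (18, Mo, 30), (23, Mo, 16), (23, Mo, 18), (23, Mo, 30), (30, Mo, 16), (30, Mo, 18), (30, Mo, 23), (35, Xia, 38), (38, Xia, 35), (6, Yan, 1)}.
Keep only column(s) sid2, cname (8 duplicate(s) eliminated): {(1, Yan), (16, Mo), (18, Mo), (23, Mo), (30, Mo), (35, Xia), (38, Xia), (6, Yan)}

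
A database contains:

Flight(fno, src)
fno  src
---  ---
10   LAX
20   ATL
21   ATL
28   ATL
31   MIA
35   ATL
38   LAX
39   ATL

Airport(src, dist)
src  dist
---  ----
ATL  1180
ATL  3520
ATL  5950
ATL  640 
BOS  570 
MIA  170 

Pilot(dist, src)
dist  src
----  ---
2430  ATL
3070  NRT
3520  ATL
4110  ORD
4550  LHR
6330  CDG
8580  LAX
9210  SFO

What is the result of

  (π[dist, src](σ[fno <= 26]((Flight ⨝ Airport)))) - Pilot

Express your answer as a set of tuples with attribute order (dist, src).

{(1180, ATL), (5950, ATL), (640, ATL)}

Natural join on src: {(20, ATL, 1180), (20, ATL, 3520), (20, ATL, 5950), (20, ATL, 640), (21, ATL, 1180), (21, ATL, 3520), (21, ATL, 5950), (21, ATL, 640), (28, ATL, 1180), (28, ATL, 3520), (28, ATL, 5950), (28, ATL, 640), (31, MIA, 170), (35, ATL, 1180), (35, ATL, 3520), (35, ATL, 5950), (35, ATL, 640), (39, ATL, 1180), (39, ATL, 3520), (39, ATL, 5950), (39, ATL, 640)}
Selection fno <= 26: {(20, ATL, 1180), (20, ATL, 3520), (20, ATL, 5950), (20, ATL, 640), (21, ATL, 1180), (21, ATL, 3520), (21, ATL, 5950), (21, ATL, 640)}
Projecting to dist, src (4 duplicate(s) eliminated): {(1180, ATL), (3520, ATL), (5950, ATL), (640, ATL)}
Difference: {(1180, ATL), (3520, ATL), (5950, ATL), (640, ATL)} with {(2430, ATL), (3070, NRT), (3520, ATL), (4110, ORD), (4550, LHR), (6330, CDG), (8580, LAX), (9210, SFO)} → {(1180, ATL), (5950, ATL), (640, ATL)}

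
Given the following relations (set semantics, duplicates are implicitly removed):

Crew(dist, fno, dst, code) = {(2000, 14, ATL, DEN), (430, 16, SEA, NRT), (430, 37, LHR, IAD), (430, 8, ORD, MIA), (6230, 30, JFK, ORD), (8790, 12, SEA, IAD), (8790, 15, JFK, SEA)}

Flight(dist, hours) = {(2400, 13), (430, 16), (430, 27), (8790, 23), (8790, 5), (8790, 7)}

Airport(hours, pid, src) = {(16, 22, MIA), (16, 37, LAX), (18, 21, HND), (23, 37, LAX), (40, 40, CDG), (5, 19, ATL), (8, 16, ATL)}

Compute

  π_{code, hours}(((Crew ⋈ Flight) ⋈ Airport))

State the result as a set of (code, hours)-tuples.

{(IAD, 16), (IAD, 23), (IAD, 5), (MIA, 16), (NRT, 16), (SEA, 23), (SEA, 5)}

Crew ⋈ Flight (natural join on dist): {(430, 16, SEA, NRT, 16), (430, 16, SEA, NRT, 27), (430, 37, LHR, IAD, 16), (430, 37, LHR, IAD, 27), (430, 8, ORD, MIA, 16), (430, 8, ORD, MIA, 27), (8790, 12, SEA, IAD, 23), (8790, 12, SEA, IAD, 5), (8790, 12, SEA, IAD, 7), (8790, 15, JFK, SEA, 23), (8790, 15, JFK, SEA, 5), (8790, 15, JFK, SEA, 7)}
(Crew ⋈ Flight) ⋈ Airport (natural join on hours): {(430, 16, SEA, NRT, 16, 22, MIA), (430, 16, SEA, NRT, 16, 37, LAX), (430, 37, LHR, IAD, 16, 22, MIA), (430, 37, LHR, IAD, 16, 37, LAX), (430, 8, ORD, MIA, 16, 22, MIA), (430, 8, ORD, MIA, 16, 37, LAX), (8790, 12, SEA, IAD, 23, 37, LAX), (8790, 12, SEA, IAD, 5, 19, ATL), (8790, 15, JFK, SEA, 23, 37, LAX), (8790, 15, JFK, SEA, 5, 19, ATL)}
π[code, hours]: project onto (code, hours) (3 duplicate(s) eliminated) → {(IAD, 16), (IAD, 23), (IAD, 5), (MIA, 16), (NRT, 16), (SEA, 23), (SEA, 5)}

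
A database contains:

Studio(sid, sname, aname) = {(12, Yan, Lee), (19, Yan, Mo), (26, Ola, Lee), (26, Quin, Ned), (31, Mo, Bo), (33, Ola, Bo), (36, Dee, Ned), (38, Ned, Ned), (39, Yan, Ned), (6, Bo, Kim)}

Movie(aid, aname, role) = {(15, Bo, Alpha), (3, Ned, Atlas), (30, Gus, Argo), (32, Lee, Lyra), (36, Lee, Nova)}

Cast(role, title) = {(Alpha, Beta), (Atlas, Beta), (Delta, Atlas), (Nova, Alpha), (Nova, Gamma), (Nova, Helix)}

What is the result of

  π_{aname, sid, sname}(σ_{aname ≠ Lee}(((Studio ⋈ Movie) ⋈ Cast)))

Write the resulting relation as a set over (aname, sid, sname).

{(Bo, 31, Mo), (Bo, 33, Ola), (Ned, 26, Quin), (Ned, 36, Dee), (Ned, 38, Ned), (Ned, 39, Yan)}

Natural join on aname: {(12, Yan, Lee, 32, Lyra), (12, Yan, Lee, 36, Nova), (26, Ola, Lee, 32, Lyra), (26, Ola, Lee, 36, Nova), (26, Quin, Ned, 3, Atlas), (31, Mo, Bo, 15, Alpha), (33, Ola, Bo, 15, Alpha), (36, Dee, Ned, 3, Atlas), (38, Ned, Ned, 3, Atlas), (39, Yan, Ned, 3, Atlas)}
Natural join on role: {(12, Yan, Lee, 36, Nova, Alpha), (12, Yan, Lee, 36, Nova, Gamma), (12, Yan, Lee, 36, Nova, Helix), (26, Ola, Lee, 36, Nova, Alpha), (26, Ola, Lee, 36, Nova, Gamma), (26, Ola, Lee, 36, Nova, Helix), (26, Quin, Ned, 3, Atlas, Beta), (31, Mo, Bo, 15, Alpha, Beta), (33, Ola, Bo, 15, Alpha, Beta), (36, Dee, Ned, 3, Atlas, Beta), (38, Ned, Ned, 3, Atlas, Beta), (39, Yan, Ned, 3, Atlas, Beta)}
Filtering on aname ≠ Lee leaves {(26, Quin, Ned, 3, Atlas, Beta), (31, Mo, Bo, 15, Alpha, Beta), (33, Ola, Bo, 15, Alpha, Beta), (36, Dee, Ned, 3, Atlas, Beta), (38, Ned, Ned, 3, Atlas, Beta), (39, Yan, Ned, 3, Atlas, Beta)}.
Projecting to aname, sid, sname: {(Bo, 31, Mo), (Bo, 33, Ola), (Ned, 26, Quin), (Ned, 36, Dee), (Ned, 38, Ned), (Ned, 39, Yan)}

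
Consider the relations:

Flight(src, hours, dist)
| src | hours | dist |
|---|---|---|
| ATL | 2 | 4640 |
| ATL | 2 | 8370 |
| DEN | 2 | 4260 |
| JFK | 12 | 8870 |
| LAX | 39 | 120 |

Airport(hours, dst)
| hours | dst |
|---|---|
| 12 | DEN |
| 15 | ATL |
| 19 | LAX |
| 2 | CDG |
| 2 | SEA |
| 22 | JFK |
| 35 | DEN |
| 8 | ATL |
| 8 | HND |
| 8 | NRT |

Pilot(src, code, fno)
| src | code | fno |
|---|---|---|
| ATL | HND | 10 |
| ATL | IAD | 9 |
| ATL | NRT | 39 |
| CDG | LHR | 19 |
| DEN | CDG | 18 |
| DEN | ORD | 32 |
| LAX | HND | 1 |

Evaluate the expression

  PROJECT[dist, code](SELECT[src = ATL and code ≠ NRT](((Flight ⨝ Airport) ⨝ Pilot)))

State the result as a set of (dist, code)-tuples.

Natural join on hours: {(ATL, 2, 4640, CDG), (ATL, 2, 4640, SEA), (ATL, 2, 8370, CDG), (ATL, 2, 8370, SEA), (DEN, 2, 4260, CDG), (DEN, 2, 4260, SEA), (JFK, 12, 8870, DEN)}
Natural join on src: {(ATL, 2, 4640, CDG, HND, 10), (ATL, 2, 4640, CDG, IAD, 9), (ATL, 2, 4640, CDG, NRT, 39), (ATL, 2, 4640, SEA, HND, 10), (ATL, 2, 4640, SEA, IAD, 9), (ATL, 2, 4640, SEA, NRT, 39), (ATL, 2, 8370, CDG, HND, 10), (ATL, 2, 8370, CDG, IAD, 9), (ATL, 2, 8370, CDG, NRT, 39), (ATL, 2, 8370, SEA, HND, 10), (ATL, 2, 8370, SEA, IAD, 9), (ATL, 2, 8370, SEA, NRT, 39), (DEN, 2, 4260, CDG, CDG, 18), (DEN, 2, 4260, CDG, ORD, 32), (DEN, 2, 4260, SEA, CDG, 18), (DEN, 2, 4260, SEA, ORD, 32)}
Apply σ_{src = ATL and code ≠ NRT}; surviving tuples: {(ATL, 2, 4640, CDG, HND, 10), (ATL, 2, 4640, CDG, IAD, 9), (ATL, 2, 4640, SEA, HND, 10), (ATL, 2, 4640, SEA, IAD, 9), (ATL, 2, 8370, CDG, HND, 10), (ATL, 2, 8370, CDG, IAD, 9), (ATL, 2, 8370, SEA, HND, 10), (ATL, 2, 8370, SEA, IAD, 9)}
Projecting to dist, code (4 duplicate(s) eliminated): {(4640, HND), (4640, IAD), (8370, HND), (8370, IAD)}

{(4640, HND), (4640, IAD), (8370, HND), (8370, IAD)}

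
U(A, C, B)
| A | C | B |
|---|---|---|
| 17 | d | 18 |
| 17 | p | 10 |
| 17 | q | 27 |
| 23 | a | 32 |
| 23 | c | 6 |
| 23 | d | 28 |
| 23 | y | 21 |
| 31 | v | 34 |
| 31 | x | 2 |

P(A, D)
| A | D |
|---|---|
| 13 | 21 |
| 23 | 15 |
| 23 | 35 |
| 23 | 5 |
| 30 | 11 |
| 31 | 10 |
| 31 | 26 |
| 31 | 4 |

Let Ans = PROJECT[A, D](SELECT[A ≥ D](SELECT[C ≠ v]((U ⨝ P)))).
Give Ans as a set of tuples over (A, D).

{(23, 15), (23, 5), (31, 10), (31, 26), (31, 4)}

U ⋈ P (natural join on A): {(23, a, 32, 15), (23, a, 32, 35), (23, a, 32, 5), (23, c, 6, 15), (23, c, 6, 35), (23, c, 6, 5), (23, d, 28, 15), (23, d, 28, 35), (23, d, 28, 5), (23, y, 21, 15), (23, y, 21, 35), (23, y, 21, 5), (31, v, 34, 10), (31, v, 34, 26), (31, v, 34, 4), (31, x, 2, 10), (31, x, 2, 26), (31, x, 2, 4)}
Filtering on C ≠ v leaves {(23, a, 32, 15), (23, a, 32, 35), (23, a, 32, 5), (23, c, 6, 15), (23, c, 6, 35), (23, c, 6, 5), (23, d, 28, 15), (23, d, 28, 35), (23, d, 28, 5), (23, y, 21, 15), (23, y, 21, 35), (23, y, 21, 5), (31, x, 2, 10), (31, x, 2, 26), (31, x, 2, 4)}.
Filtering on A ≥ D leaves {(23, a, 32, 15), (23, a, 32, 5), (23, c, 6, 15), (23, c, 6, 5), (23, d, 28, 15), (23, d, 28, 5), (23, y, 21, 15), (23, y, 21, 5), (31, x, 2, 10), (31, x, 2, 26), (31, x, 2, 4)}.
Projecting to A, D (6 duplicate(s) eliminated): {(23, 15), (23, 5), (31, 10), (31, 26), (31, 4)}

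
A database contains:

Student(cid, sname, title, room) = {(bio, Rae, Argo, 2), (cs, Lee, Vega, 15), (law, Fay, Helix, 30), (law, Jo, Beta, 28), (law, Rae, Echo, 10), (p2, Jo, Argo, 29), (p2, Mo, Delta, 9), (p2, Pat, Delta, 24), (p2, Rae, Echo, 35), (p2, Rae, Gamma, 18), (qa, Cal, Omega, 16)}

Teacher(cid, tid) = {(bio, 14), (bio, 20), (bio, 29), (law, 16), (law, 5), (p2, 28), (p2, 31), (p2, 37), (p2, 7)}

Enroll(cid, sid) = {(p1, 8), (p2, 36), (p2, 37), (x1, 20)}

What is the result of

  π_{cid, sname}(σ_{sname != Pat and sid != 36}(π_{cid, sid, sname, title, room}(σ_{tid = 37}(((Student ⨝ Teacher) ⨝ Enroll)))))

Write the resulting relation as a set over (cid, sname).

Joining Student and Teacher on cid yields {(bio, Rae, Argo, 2, 14), (bio, Rae, Argo, 2, 20), (bio, Rae, Argo, 2, 29), (law, Fay, Helix, 30, 16), (law, Fay, Helix, 30, 5), (law, Jo, Beta, 28, 16), (law, Jo, Beta, 28, 5), (law, Rae, Echo, 10, 16), (law, Rae, Echo, 10, 5), (p2, Jo, Argo, 29, 28), (p2, Jo, Argo, 29, 31), (p2, Jo, Argo, 29, 37), (p2, Jo, Argo, 29, 7), (p2, Mo, Delta, 9, 28), (p2, Mo, Delta, 9, 31), (p2, Mo, Delta, 9, 37), (p2, Mo, Delta, 9, 7), (p2, Pat, Delta, 24, 28), (p2, Pat, Delta, 24, 31), (p2, Pat, Delta, 24, 37), (p2, Pat, Delta, 24, 7), (p2, Rae, Echo, 35, 28), (p2, Rae, Echo, 35, 31), (p2, Rae, Echo, 35, 37), (p2, Rae, Echo, 35, 7), (p2, Rae, Gamma, 18, 28), (p2, Rae, Gamma, 18, 31), (p2, Rae, Gamma, 18, 37), (p2, Rae, Gamma, 18, 7)}.
Joining (Student ⨝ Teacher) and Enroll on cid yields {(p2, Jo, Argo, 29, 28, 36), (p2, Jo, Argo, 29, 28, 37), (p2, Jo, Argo, 29, 31, 36), (p2, Jo, Argo, 29, 31, 37), (p2, Jo, Argo, 29, 37, 36), (p2, Jo, Argo, 29, 37, 37), (p2, Jo, Argo, 29, 7, 36), (p2, Jo, Argo, 29, 7, 37), (p2, Mo, Delta, 9, 28, 36), (p2, Mo, Delta, 9, 28, 37), (p2, Mo, Delta, 9, 31, 36), (p2, Mo, Delta, 9, 31, 37), (p2, Mo, Delta, 9, 37, 36), (p2, Mo, Delta, 9, 37, 37), (p2, Mo, Delta, 9, 7, 36), (p2, Mo, Delta, 9, 7, 37), (p2, Pat, Delta, 24, 28, 36), (p2, Pat, Delta, 24, 28, 37), (p2, Pat, Delta, 24, 31, 36), (p2, Pat, Delta, 24, 31, 37), (p2, Pat, Delta, 24, 37, 36), (p2, Pat, Delta, 24, 37, 37), (p2, Pat, Delta, 24, 7, 36), (p2, Pat, Delta, 24, 7, 37), (p2, Rae, Echo, 35, 28, 36), (p2, Rae, Echo, 35, 28, 37), (p2, Rae, Echo, 35, 31, 36), (p2, Rae, Echo, 35, 31, 37), (p2, Rae, Echo, 35, 37, 36), (p2, Rae, Echo, 35, 37, 37), (p2, Rae, Echo, 35, 7, 36), (p2, Rae, Echo, 35, 7, 37), (p2, Rae, Gamma, 18, 28, 36), (p2, Rae, Gamma, 18, 28, 37), (p2, Rae, Gamma, 18, 31, 36), (p2, Rae, Gamma, 18, 31, 37), (p2, Rae, Gamma, 18, 37, 36), (p2, Rae, Gamma, 18, 37, 37), (p2, Rae, Gamma, 18, 7, 36), (p2, Rae, Gamma, 18, 7, 37)}.
Filtering on tid = 37 leaves {(p2, Jo, Argo, 29, 37, 36), (p2, Jo, Argo, 29, 37, 37), (p2, Mo, Delta, 9, 37, 36), (p2, Mo, Delta, 9, 37, 37), (p2, Pat, Delta, 24, 37, 36), (p2, Pat, Delta, 24, 37, 37), (p2, Rae, Echo, 35, 37, 36), (p2, Rae, Echo, 35, 37, 37), (p2, Rae, Gamma, 18, 37, 36), (p2, Rae, Gamma, 18, 37, 37)}.
π[cid, sid, sname, title, room]: project onto (cid, sid, sname, title, room) → {(p2, 36, Jo, Argo, 29), (p2, 36, Mo, Delta, 9), (p2, 36, Pat, Delta, 24), (p2, 36, Rae, Echo, 35), (p2, 36, Rae, Gamma, 18), (p2, 37, Jo, Argo, 29), (p2, 37, Mo, Delta, 9), (p2, 37, Pat, Delta, 24), (p2, 37, Rae, Echo, 35), (p2, 37, Rae, Gamma, 18)}
Filtering on sname != Pat and sid != 36 leaves {(p2, 37, Jo, Argo, 29), (p2, 37, Mo, Delta, 9), (p2, 37, Rae, Echo, 35), (p2, 37, Rae, Gamma, 18)}.
π[cid, sname]: project onto (cid, sname) (1 duplicate(s) eliminated) → {(p2, Jo), (p2, Mo), (p2, Rae)}

{(p2, Jo), (p2, Mo), (p2, Rae)}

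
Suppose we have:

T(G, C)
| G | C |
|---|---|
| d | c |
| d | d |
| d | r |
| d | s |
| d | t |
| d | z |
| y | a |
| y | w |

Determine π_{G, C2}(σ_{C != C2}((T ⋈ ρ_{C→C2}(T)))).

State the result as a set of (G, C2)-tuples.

{(d, c), (d, d), (d, r), (d, s), (d, t), (d, z), (y, a), (y, w)}

ρ[C→C2]: schema becomes (G, C2); tuples unchanged.
Natural join on G: {(d, c, c), (d, c, d), (d, c, r), (d, c, s), (d, c, t), (d, c, z), (d, d, c), (d, d, d), (d, d, r), (d, d, s), (d, d, t), (d, d, z), (d, r, c), (d, r, d), (d, r, r), (d, r, s), (d, r, t), (d, r, z), (d, s, c), (d, s, d), (d, s, r), (d, s, s), (d, s, t), (d, s, z), (d, t, c), (d, t, d), (d, t, r), (d, t, s), (d, t, t), (d, t, z), (d, z, c), (d, z, d), (d, z, r), (d, z, s), (d, z, t), (d, z, z), (y, a, a), (y, a, w), (y, w, a), (y, w, w)}
σ[C != C2]: keep tuples satisfying C != C2 → {(d, c, d), (d, c, r), (d, c, s), (d, c, t), (d, c, z), (d, d, c), (d, d, r), (d, d, s), (d, d, t), (d, d, z), (d, r, c), (d, r, d), (d, r, s), (d, r, t), (d, r, z), (d, s, c), (d, s, d), (d, s, r), (d, s, t), (d, s, z), (d, t, c), (d, t, d), (d, t, r), (d, t, s), (d, t, z), (d, z, c), (d, z, d), (d, z, r), (d, z, s), (d, z, t), (y, a, w), (y, w, a)}
Keep only column(s) G, C2 (24 duplicate(s) eliminated): {(d, c), (d, d), (d, r), (d, s), (d, t), (d, z), (y, a), (y, w)}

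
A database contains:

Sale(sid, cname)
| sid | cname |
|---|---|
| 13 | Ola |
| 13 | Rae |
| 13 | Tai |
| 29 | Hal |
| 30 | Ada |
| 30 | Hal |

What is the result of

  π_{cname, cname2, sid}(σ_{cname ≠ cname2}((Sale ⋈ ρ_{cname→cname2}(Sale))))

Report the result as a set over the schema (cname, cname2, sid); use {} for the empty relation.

{(Ada, Hal, 30), (Hal, Ada, 30), (Ola, Rae, 13), (Ola, Tai, 13), (Rae, Ola, 13), (Rae, Tai, 13), (Tai, Ola, 13), (Tai, Rae, 13)}

ρ[cname→cname2]: schema becomes (sid, cname2); tuples unchanged.
Natural join on sid: {(13, Ola, Ola), (13, Ola, Rae), (13, Ola, Tai), (13, Rae, Ola), (13, Rae, Rae), (13, Rae, Tai), (13, Tai, Ola), (13, Tai, Rae), (13, Tai, Tai), (29, Hal, Hal), (30, Ada, Ada), (30, Ada, Hal), (30, Hal, Ada), (30, Hal, Hal)}
Filtering on cname ≠ cname2 leaves {(13, Ola, Rae), (13, Ola, Tai), (13, Rae, Ola), (13, Rae, Tai), (13, Tai, Ola), (13, Tai, Rae), (30, Ada, Hal), (30, Hal, Ada)}.
π[cname, cname2, sid]: project onto (cname, cname2, sid) → {(Ada, Hal, 30), (Hal, Ada, 30), (Ola, Rae, 13), (Ola, Tai, 13), (Rae, Ola, 13), (Rae, Tai, 13), (Tai, Ola, 13), (Tai, Rae, 13)}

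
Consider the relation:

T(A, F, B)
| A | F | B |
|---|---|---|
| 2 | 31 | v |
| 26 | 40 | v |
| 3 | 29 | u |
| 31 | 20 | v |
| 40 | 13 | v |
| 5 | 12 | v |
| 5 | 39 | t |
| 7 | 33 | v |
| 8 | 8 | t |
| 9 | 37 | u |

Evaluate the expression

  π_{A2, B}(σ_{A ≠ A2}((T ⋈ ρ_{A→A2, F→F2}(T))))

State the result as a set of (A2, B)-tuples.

{(2, v), (26, v), (3, u), (31, v), (40, v), (5, t), (5, v), (7, v), (8, t), (9, u)}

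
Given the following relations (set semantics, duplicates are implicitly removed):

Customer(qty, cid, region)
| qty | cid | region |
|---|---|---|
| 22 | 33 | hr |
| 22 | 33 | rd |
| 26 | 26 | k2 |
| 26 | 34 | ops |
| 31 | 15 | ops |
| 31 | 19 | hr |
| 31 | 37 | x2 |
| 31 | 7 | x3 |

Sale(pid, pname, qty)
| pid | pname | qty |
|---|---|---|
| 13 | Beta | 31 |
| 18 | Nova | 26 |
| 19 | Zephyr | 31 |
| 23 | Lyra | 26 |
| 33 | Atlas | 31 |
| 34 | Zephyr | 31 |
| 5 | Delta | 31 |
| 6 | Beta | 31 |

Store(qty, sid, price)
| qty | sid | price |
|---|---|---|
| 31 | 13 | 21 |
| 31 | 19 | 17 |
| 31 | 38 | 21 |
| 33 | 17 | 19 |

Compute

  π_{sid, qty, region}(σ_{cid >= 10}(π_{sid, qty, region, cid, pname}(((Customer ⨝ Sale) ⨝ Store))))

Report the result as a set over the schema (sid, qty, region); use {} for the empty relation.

{(13, 31, hr), (13, 31, ops), (13, 31, x2), (19, 31, hr), (19, 31, ops), (19, 31, x2), (38, 31, hr), (38, 31, ops), (38, 31, x2)}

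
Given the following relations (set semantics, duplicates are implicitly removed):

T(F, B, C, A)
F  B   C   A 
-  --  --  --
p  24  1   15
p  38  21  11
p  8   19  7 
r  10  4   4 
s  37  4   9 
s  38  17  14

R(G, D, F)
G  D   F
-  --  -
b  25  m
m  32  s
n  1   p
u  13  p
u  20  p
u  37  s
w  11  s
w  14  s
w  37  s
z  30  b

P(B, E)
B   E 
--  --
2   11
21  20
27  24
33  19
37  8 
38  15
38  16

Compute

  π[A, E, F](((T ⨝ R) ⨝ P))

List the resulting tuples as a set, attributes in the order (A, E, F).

{(11, 15, p), (11, 16, p), (14, 15, s), (14, 16, s), (9, 8, s)}

Joining T and R on F yields {(p, 24, 1, 15, n, 1), (p, 24, 1, 15, u, 13), (p, 24, 1, 15, u, 20), (p, 38, 21, 11, n, 1), (p, 38, 21, 11, u, 13), (p, 38, 21, 11, u, 20), (p, 8, 19, 7, n, 1), (p, 8, 19, 7, u, 13), (p, 8, 19, 7, u, 20), (s, 37, 4, 9, m, 32), (s, 37, 4, 9, u, 37), (s, 37, 4, 9, w, 11), (s, 37, 4, 9, w, 14), (s, 37, 4, 9, w, 37), (s, 38, 17, 14, m, 32), (s, 38, 17, 14, u, 37), (s, 38, 17, 14, w, 11), (s, 38, 17, 14, w, 14), (s, 38, 17, 14, w, 37)}.
Joining (T ⨝ R) and P on B yields {(p, 38, 21, 11, n, 1, 15), (p, 38, 21, 11, n, 1, 16), (p, 38, 21, 11, u, 13, 15), (p, 38, 21, 11, u, 13, 16), (p, 38, 21, 11, u, 20, 15), (p, 38, 21, 11, u, 20, 16), (s, 37, 4, 9, m, 32, 8), (s, 37, 4, 9, u, 37, 8), (s, 37, 4, 9, w, 11, 8), (s, 37, 4, 9, w, 14, 8), (s, 37, 4, 9, w, 37, 8), (s, 38, 17, 14, m, 32, 15), (s, 38, 17, 14, m, 32, 16), (s, 38, 17, 14, u, 37, 15), (s, 38, 17, 14, u, 37, 16), (s, 38, 17, 14, w, 11, 15), (s, 38, 17, 14, w, 11, 16), (s, 38, 17, 14, w, 14, 15), (s, 38, 17, 14, w, 14, 16), (s, 38, 17, 14, w, 37, 15), (s, 38, 17, 14, w, 37, 16)}.
π[A, E, F]: project onto (A, E, F) (16 duplicate(s) eliminated) → {(11, 15, p), (11, 16, p), (14, 15, s), (14, 16, s), (9, 8, s)}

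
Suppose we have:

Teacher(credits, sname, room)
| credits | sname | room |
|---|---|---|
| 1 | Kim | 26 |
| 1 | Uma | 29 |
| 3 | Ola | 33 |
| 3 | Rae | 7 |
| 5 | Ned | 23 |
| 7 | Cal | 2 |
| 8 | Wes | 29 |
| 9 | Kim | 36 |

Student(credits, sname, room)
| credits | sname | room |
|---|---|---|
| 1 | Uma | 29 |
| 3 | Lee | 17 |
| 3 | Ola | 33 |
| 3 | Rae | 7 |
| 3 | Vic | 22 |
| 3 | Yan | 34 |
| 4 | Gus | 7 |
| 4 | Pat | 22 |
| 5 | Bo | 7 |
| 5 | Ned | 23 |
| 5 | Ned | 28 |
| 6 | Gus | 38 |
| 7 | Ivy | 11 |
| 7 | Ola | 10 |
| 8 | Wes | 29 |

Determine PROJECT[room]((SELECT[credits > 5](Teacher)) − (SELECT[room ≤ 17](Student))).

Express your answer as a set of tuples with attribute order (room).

Selection credits > 5: {(7, Cal, 2), (8, Wes, 29), (9, Kim, 36)}
Selection room ≤ 17: {(3, Lee, 17), (3, Rae, 7), (4, Gus, 7), (5, Bo, 7), (7, Ivy, 11), (7, Ola, 10)}
Difference: {(7, Cal, 2), (8, Wes, 29), (9, Kim, 36)} with {(3, Lee, 17), (3, Rae, 7), (4, Gus, 7), (5, Bo, 7), (7, Ivy, 11), (7, Ola, 10)} → {(7, Cal, 2), (8, Wes, 29), (9, Kim, 36)}
Projecting to room: {2, 29, 36}

{2, 29, 36}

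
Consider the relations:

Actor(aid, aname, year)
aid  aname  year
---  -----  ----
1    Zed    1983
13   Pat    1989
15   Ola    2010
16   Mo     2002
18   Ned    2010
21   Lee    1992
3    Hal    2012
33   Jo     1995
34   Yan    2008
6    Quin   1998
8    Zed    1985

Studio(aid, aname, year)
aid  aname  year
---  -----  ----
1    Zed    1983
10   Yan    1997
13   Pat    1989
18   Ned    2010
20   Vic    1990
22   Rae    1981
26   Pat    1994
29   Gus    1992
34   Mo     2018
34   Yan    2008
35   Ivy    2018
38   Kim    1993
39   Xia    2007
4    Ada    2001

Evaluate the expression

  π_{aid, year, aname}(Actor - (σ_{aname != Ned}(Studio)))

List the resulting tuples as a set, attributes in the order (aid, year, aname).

{(15, 2010, Ola), (16, 2002, Mo), (18, 2010, Ned), (21, 1992, Lee), (3, 2012, Hal), (33, 1995, Jo), (6, 1998, Quin), (8, 1985, Zed)}

Filtering on aname != Ned leaves {(1, Zed, 1983), (10, Yan, 1997), (13, Pat, 1989), (20, Vic, 1990), (22, Rae, 1981), (26, Pat, 1994), (29, Gus, 1992), (34, Mo, 2018), (34, Yan, 2008), (35, Ivy, 2018), (38, Kim, 1993), (39, Xia, 2007), (4, Ada, 2001)}.
Difference: {(1, Zed, 1983), (13, Pat, 1989), (15, Ola, 2010), (16, Mo, 2002), (18, Ned, 2010), (21, Lee, 1992), (3, Hal, 2012), (33, Jo, 1995), (34, Yan, 2008), (6, Quin, 1998), (8, Zed, 1985)} with {(1, Zed, 1983), (10, Yan, 1997), (13, Pat, 1989), (20, Vic, 1990), (22, Rae, 1981), (26, Pat, 1994), (29, Gus, 1992), (34, Mo, 2018), (34, Yan, 2008), (35, Ivy, 2018), (38, Kim, 1993), (39, Xia, 2007), (4, Ada, 2001)} → {(15, Ola, 2010), (16, Mo, 2002), (18, Ned, 2010), (21, Lee, 1992), (3, Hal, 2012), (33, Jo, 1995), (6, Quin, 1998), (8, Zed, 1985)}
π_{aid, year, aname} gives {(15, 2010, Ola), (16, 2002, Mo), (18, 2010, Ned), (21, 1992, Lee), (3, 2012, Hal), (33, 1995, Jo), (6, 1998, Quin), (8, 1985, Zed)}.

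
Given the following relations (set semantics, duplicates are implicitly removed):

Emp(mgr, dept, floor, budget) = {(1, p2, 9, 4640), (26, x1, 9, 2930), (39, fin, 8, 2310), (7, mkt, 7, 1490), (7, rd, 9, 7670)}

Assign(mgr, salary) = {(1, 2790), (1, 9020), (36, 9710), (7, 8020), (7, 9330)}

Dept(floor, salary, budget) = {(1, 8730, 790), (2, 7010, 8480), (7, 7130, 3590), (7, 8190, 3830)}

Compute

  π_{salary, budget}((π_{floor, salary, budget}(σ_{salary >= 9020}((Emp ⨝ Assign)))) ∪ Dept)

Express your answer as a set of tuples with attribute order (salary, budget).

{(7010, 8480), (7130, 3590), (8190, 3830), (8730, 790), (9020, 4640), (9330, 1490), (9330, 7670)}

Joining Emp and Assign on mgr yields {(1, p2, 9, 4640, 2790), (1, p2, 9, 4640, 9020), (7, mkt, 7, 1490, 8020), (7, mkt, 7, 1490, 9330), (7, rd, 9, 7670, 8020), (7, rd, 9, 7670, 9330)}.
σ[salary >= 9020]: keep tuples satisfying salary >= 9020 → {(1, p2, 9, 4640, 9020), (7, mkt, 7, 1490, 9330), (7, rd, 9, 7670, 9330)}
π[floor, salary, budget]: project onto (floor, salary, budget) → {(7, 9330, 1490), (9, 9020, 4640), (9, 9330, 7670)}
Set union of the two operands is {(1, 8730, 790), (2, 7010, 8480), (7, 7130, 3590), (7, 8190, 3830), (7, 9330, 1490), (9, 9020, 4640), (9, 9330, 7670)}.
π[salary, budget]: project onto (salary, budget) → {(7010, 8480), (7130, 3590), (8190, 3830), (8730, 790), (9020, 4640), (9330, 1490), (9330, 7670)}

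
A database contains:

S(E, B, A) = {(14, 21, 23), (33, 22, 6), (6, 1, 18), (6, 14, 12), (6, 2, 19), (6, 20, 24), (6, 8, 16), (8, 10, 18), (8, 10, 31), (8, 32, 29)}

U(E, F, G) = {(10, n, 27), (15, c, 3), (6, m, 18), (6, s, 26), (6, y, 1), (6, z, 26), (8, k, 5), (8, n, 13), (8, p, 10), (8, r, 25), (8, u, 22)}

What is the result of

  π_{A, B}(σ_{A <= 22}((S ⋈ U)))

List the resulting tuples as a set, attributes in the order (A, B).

{(12, 14), (16, 8), (18, 1), (18, 10), (19, 2)}

Natural join on E: {(6, 1, 18, m, 18), (6, 1, 18, s, 26), (6, 1, 18, y, 1), (6, 1, 18, z, 26), (6, 14, 12, m, 18), (6, 14, 12, s, 26), (6, 14, 12, y, 1), (6, 14, 12, z, 26), (6, 2, 19, m, 18), (6, 2, 19, s, 26), (6, 2, 19, y, 1), (6, 2, 19, z, 26), (6, 20, 24, m, 18), (6, 20, 24, s, 26), (6, 20, 24, y, 1), (6, 20, 24, z, 26), (6, 8, 16, m, 18), (6, 8, 16, s, 26), (6, 8, 16, y, 1), (6, 8, 16, z, 26), (8, 10, 18, k, 5), (8, 10, 18, n, 13), (8, 10, 18, p, 10), (8, 10, 18, r, 25), (8, 10, 18, u, 22), (8, 10, 31, k, 5), (8, 10, 31, n, 13), (8, 10, 31, p, 10), (8, 10, 31, r, 25), (8, 10, 31, u, 22), (8, 32, 29, k, 5), (8, 32, 29, n, 13), (8, 32, 29, p, 10), (8, 32, 29, r, 25), (8, 32, 29, u, 22)}
Filtering on A <= 22 leaves {(6, 1, 18, m, 18), (6, 1, 18, s, 26), (6, 1, 18, y, 1), (6, 1, 18, z, 26), (6, 14, 12, m, 18), (6, 14, 12, s, 26), (6, 14, 12, y, 1), (6, 14, 12, z, 26), (6, 2, 19, m, 18), (6, 2, 19, s, 26), (6, 2, 19, y, 1), (6, 2, 19, z, 26), (6, 8, 16, m, 18), (6, 8, 16, s, 26), (6, 8, 16, y, 1), (6, 8, 16, z, 26), (8, 10, 18, k, 5), (8, 10, 18, n, 13), (8, 10, 18, p, 10), (8, 10, 18, r, 25), (8, 10, 18, u, 22)}.
π[A, B]: project onto (A, B) (16 duplicate(s) eliminated) → {(12, 14), (16, 8), (18, 1), (18, 10), (19, 2)}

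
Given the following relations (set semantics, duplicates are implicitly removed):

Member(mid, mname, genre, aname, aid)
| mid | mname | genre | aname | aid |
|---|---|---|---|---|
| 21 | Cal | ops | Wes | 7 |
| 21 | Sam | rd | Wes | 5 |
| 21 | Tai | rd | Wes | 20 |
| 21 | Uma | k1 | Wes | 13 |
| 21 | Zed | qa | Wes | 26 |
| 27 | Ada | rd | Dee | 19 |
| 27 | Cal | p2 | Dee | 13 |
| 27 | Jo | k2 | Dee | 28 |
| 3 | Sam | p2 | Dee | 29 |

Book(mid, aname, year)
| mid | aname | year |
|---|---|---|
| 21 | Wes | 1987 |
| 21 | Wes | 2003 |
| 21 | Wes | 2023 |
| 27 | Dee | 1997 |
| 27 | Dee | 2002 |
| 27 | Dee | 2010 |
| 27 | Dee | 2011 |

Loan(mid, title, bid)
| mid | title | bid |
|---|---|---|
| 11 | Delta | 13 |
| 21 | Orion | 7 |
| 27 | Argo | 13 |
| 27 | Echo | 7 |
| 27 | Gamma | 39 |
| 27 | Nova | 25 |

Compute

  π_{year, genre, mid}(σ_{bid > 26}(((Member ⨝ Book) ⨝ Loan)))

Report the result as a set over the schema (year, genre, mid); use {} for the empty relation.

{(1997, k2, 27), (1997, p2, 27), (1997, rd, 27), (2002, k2, 27), (2002, p2, 27), (2002, rd, 27), (2010, k2, 27), (2010, p2, 27), (2010, rd, 27), (2011, k2, 27), (2011, p2, 27), (2011, rd, 27)}

Joining Member and Book on mid, aname yields {(21, Cal, ops, Wes, 7, 1987), (21, Cal, ops, Wes, 7, 2003), (21, Cal, ops, Wes, 7, 2023), (21, Sam, rd, Wes, 5, 1987), (21, Sam, rd, Wes, 5, 2003), (21, Sam, rd, Wes, 5, 2023), (21, Tai, rd, Wes, 20, 1987), (21, Tai, rd, Wes, 20, 2003), (21, Tai, rd, Wes, 20, 2023), (21, Uma, k1, Wes, 13, 1987), (21, Uma, k1, Wes, 13, 2003), (21, Uma, k1, Wes, 13, 2023), (21, Zed, qa, Wes, 26, 1987), (21, Zed, qa, Wes, 26, 2003), (21, Zed, qa, Wes, 26, 2023), (27, Ada, rd, Dee, 19, 1997), (27, Ada, rd, Dee, 19, 2002), (27, Ada, rd, Dee, 19, 2010), (27, Ada, rd, Dee, 19, 2011), (27, Cal, p2, Dee, 13, 1997), (27, Cal, p2, Dee, 13, 2002), (27, Cal, p2, Dee, 13, 2010), (27, Cal, p2, Dee, 13, 2011), (27, Jo, k2, Dee, 28, 1997), (27, Jo, k2, Dee, 28, 2002), (27, Jo, k2, Dee, 28, 2010), (27, Jo, k2, Dee, 28, 2011)}.
Joining (Member ⨝ Book) and Loan on mid yields {(21, Cal, ops, Wes, 7, 1987, Orion, 7), (21, Cal, ops, Wes, 7, 2003, Orion, 7), (21, Cal, ops, Wes, 7, 2023, Orion, 7), (21, Sam, rd, Wes, 5, 1987, Orion, 7), (21, Sam, rd, Wes, 5, 2003, Orion, 7), (21, Sam, rd, Wes, 5, 2023, Orion, 7), (21, Tai, rd, Wes, 20, 1987, Orion, 7), (21, Tai, rd, Wes, 20, 2003, Orion, 7), (21, Tai, rd, Wes, 20, 2023, Orion, 7), (21, Uma, k1, Wes, 13, 1987, Orion, 7), (21, Uma, k1, Wes, 13, 2003, Orion, 7), (21, Uma, k1, Wes, 13, 2023, Orion, 7), (21, Zed, qa, Wes, 26, 1987, Orion, 7), (21, Zed, qa, Wes, 26, 2003, Orion, 7), (21, Zed, qa, Wes, 26, 2023, Orion, 7), (27, Ada, rd, Dee, 19, 1997, Argo, 13), (27, Ada, rd, Dee, 19, 1997, Echo, 7), (27, Ada, rd, Dee, 19, 1997, Gamma, 39), (27, Ada, rd, Dee, 19, 1997, Nova, 25), (27, Ada, rd, Dee, 19, 2002, Argo, 13), (27, Ada, rd, Dee, 19, 2002, Echo, 7), (27, Ada, rd, Dee, 19, 2002, Gamma, 39), (27, Ada, rd, Dee, 19, 2002, Nova, 25), (27, Ada, rd, Dee, 19, 2010, Argo, 13), (27, Ada, rd, Dee, 19, 2010, Echo, 7), (27, Ada, rd, Dee, 19, 2010, Gamma, 39), (27, Ada, rd, Dee, 19, 2010, Nova, 25), (27, Ada, rd, Dee, 19, 2011, Argo, 13), (27, Ada, rd, Dee, 19, 2011, Echo, 7), (27, Ada, rd, Dee, 19, 2011, Gamma, 39), (27, Ada, rd, Dee, 19, 2011, Nova, 25), (27, Cal, p2, Dee, 13, 1997, Argo, 13), (27, Cal, p2, Dee, 13, 1997, Echo, 7), (27, Cal, p2, Dee, 13, 1997, Gamma, 39), (27, Cal, p2, Dee, 13, 1997, Nova, 25), (27, Cal, p2, Dee, 13, 2002, Argo, 13), (27, Cal, p2, Dee, 13, 2002, Echo, 7), (27, Cal, p2, Dee, 13, 2002, Gamma, 39), (27, Cal, p2, Dee, 13, 2002, Nova, 25), (27, Cal, p2, Dee, 13, 2010, Argo, 13), (27, Cal, p2, Dee, 13, 2010, Echo, 7), (27, Cal, p2, Dee, 13, 2010, Gamma, 39), (27, Cal, p2, Dee, 13, 2010, Nova, 25), (27, Cal, p2, Dee, 13, 2011, Argo, 13), (27, Cal, p2, Dee, 13, 2011, Echo, 7), (27, Cal, p2, Dee, 13, 2011, Gamma, 39), (27, Cal, p2, Dee, 13, 2011, Nova, 25), (27, Jo, k2, Dee, 28, 1997, Argo, 13), (27, Jo, k2, Dee, 28, 1997, Echo, 7), (27, Jo, k2, Dee, 28, 1997, Gamma, 39), (27, Jo, k2, Dee, 28, 1997, Nova, 25), (27, Jo, k2, Dee, 28, 2002, Argo, 13), (27, Jo, k2, Dee, 28, 2002, Echo, 7), (27, Jo, k2, Dee, 28, 2002, Gamma, 39), (27, Jo, k2, Dee, 28, 2002, Nova, 25), (27, Jo, k2, Dee, 28, 2010, Argo, 13), (27, Jo, k2, Dee, 28, 2010, Echo, 7), (27, Jo, k2, Dee, 28, 2010, Gamma, 39), (27, Jo, k2, Dee, 28, 2010, Nova, 25), (27, Jo, k2, Dee, 28, 2011, Argo, 13), (27, Jo, k2, Dee, 28, 2011, Echo, 7), (27, Jo, k2, Dee, 28, 2011, Gamma, 39), (27, Jo, k2, Dee, 28, 2011, Nova, 25)}.
Apply σ_{bid > 26}; surviving tuples: {(27, Ada, rd, Dee, 19, 1997, Gamma, 39), (27, Ada, rd, Dee, 19, 2002, Gamma, 39), (27, Ada, rd, Dee, 19, 2010, Gamma, 39), (27, Ada, rd, Dee, 19, 2011, Gamma, 39), (27, Cal, p2, Dee, 13, 1997, Gamma, 39), (27, Cal, p2, Dee, 13, 2002, Gamma, 39), (27, Cal, p2, Dee, 13, 2010, Gamma, 39), (27, Cal, p2, Dee, 13, 2011, Gamma, 39), (27, Jo, k2, Dee, 28, 1997, Gamma, 39), (27, Jo, k2, Dee, 28, 2002, Gamma, 39), (27, Jo, k2, Dee, 28, 2010, Gamma, 39), (27, Jo, k2, Dee, 28, 2011, Gamma, 39)}
Projecting to year, genre, mid: {(1997, k2, 27), (1997, p2, 27), (1997, rd, 27), (2002, k2, 27), (2002, p2, 27), (2002, rd, 27), (2010, k2, 27), (2010, p2, 27), (2010, rd, 27), (2011, k2, 27), (2011, p2, 27), (2011, rd, 27)}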